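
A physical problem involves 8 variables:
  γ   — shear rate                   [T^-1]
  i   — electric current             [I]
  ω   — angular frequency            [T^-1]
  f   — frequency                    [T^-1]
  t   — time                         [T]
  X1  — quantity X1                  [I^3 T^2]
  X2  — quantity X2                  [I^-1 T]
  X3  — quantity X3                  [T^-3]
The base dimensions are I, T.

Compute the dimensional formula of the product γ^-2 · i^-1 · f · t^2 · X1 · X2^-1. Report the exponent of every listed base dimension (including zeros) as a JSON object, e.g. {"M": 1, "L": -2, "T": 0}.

Dimensional matrix (I×T by γ×i×ω×f×t×X1×X2×X3):
  I: [ 0  1  0  0  0  3 -1  0]
  T: [-1  0 -1 -1  1  2  1 -3]
  [I]: (-2)·0+(-1)·1+(1)·0+(2)·0+(1)·3+(-1)·-1 = 3
  [T]: (-2)·-1+(-1)·0+(1)·-1+(2)·1+(1)·2+(-1)·1 = 4
⇒ I^3 T^4

{"I": 3, "T": 4}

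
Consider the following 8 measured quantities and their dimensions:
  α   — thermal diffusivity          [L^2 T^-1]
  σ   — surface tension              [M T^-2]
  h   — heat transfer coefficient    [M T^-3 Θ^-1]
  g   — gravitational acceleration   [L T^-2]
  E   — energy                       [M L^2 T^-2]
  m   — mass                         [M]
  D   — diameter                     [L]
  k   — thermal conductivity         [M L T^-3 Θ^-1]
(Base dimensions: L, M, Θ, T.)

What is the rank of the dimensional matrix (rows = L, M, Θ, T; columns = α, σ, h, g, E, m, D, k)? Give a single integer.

4

Exponent matrix [L,M,Θ,T] × [α,σ,h,g,E,m,D,k]:
  L: [ 2  0  0  1  2  0  1  1]
  M: [ 0  1  1  0  1  1  0  1]
  Θ: [ 0  0 -1  0  0  0  0 -1]
  T: [-1 -2 -3 -2 -2  0  0 -3]
Echelon form has 4 nonzero rows (pivots: α,σ,h,g)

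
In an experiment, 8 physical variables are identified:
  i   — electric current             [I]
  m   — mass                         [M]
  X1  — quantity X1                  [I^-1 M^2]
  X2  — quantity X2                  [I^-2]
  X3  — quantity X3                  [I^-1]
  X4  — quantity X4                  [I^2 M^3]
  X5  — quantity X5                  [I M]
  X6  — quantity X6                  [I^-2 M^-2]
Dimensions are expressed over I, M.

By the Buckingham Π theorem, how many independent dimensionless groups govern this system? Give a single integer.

Exponent matrix [I,M] × [i,m,X1,X2,X3,X4,X5,X6]:
  I: [ 1  0 -1 -2 -1  2  1 -2]
  M: [ 0  1  2  0  0  3  1 -2]
Echelon form has 2 nonzero rows (pivots: i,m)
Π count = n − r = 8 − 2 = 6

6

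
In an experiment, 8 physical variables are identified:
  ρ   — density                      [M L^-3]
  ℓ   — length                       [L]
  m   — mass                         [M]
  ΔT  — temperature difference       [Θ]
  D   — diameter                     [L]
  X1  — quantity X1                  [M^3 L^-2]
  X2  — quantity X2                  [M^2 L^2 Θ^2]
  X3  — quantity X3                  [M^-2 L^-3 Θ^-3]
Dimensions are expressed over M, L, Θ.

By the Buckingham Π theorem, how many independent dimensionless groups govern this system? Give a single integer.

Dimensional matrix (M×L×Θ by ρ×ℓ×m×ΔT×D×X1×X2×X3):
  M: [ 1  0  1  0  0  3  2 -2]
  L: [-3  1  0  0  1 -2  2 -3]
  Θ: [ 0  0  0  1  0  0  2 -3]
Row reduction gives pivot columns ρ,ℓ,ΔT; rank = 3
Π count = n − r = 8 − 3 = 5

5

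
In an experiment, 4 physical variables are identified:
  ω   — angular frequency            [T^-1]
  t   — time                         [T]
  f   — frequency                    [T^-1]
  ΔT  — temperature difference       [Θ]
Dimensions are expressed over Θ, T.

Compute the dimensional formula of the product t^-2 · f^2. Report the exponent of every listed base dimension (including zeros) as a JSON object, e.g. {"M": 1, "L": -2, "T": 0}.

Write exponents as rows Θ,T / cols ω,t,f,ΔT:
  Θ: [ 0  0  0  1]
  T: [-1  1 -1  0]
  [Θ]: (-2)·0+(2)·0 = 0
  [T]: (-2)·1+(2)·-1 = -4
⇒ T^-4

{"Θ": 0, "T": -4}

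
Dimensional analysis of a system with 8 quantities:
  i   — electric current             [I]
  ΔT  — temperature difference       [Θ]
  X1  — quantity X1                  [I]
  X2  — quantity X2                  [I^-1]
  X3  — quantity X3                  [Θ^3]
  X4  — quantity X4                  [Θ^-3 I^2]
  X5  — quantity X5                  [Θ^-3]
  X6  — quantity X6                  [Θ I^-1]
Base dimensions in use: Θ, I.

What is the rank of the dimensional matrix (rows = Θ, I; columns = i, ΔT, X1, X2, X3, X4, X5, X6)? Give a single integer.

Exponent matrix [Θ,I] × [i,ΔT,X1,X2,X3,X4,X5,X6]:
  Θ: [ 0  1  0  0  3 -3 -3  1]
  I: [ 1  0  1 -1  0  2  0 -1]
RREF → pivots at {i,ΔT} ⇒ r = 2

2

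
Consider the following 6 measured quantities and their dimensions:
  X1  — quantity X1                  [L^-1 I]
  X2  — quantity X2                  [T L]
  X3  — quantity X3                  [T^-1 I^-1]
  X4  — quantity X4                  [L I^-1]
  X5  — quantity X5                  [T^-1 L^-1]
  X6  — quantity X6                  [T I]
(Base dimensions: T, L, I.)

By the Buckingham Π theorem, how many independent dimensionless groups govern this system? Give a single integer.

Write exponents as rows T,L,I / cols X1,X2,X3,X4,X5,X6:
  T: [ 0  1 -1  0 -1  1]
  L: [-1  1  0  1 -1  0]
  I: [ 1  0 -1 -1  0  1]
Echelon form has 2 nonzero rows (pivots: X1,X2)
Π count = n − r = 6 − 2 = 4

4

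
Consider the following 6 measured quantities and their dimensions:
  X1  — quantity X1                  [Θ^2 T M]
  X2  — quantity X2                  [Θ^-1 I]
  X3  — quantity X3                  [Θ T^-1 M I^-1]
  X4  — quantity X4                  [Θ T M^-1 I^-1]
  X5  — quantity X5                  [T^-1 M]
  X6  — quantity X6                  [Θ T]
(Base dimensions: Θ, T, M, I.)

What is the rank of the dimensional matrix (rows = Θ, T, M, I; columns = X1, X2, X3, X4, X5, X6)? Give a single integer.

3

Dimensional matrix (Θ×T×M×I by X1×X2×X3×X4×X5×X6):
  Θ: [ 2 -1  1  1  0  1]
  T: [ 1  0 -1  1 -1  1]
  M: [ 1  0  1 -1  1  0]
  I: [ 0  1 -1 -1  0  0]
Row reduction gives pivot columns X1,X2,X3; rank = 3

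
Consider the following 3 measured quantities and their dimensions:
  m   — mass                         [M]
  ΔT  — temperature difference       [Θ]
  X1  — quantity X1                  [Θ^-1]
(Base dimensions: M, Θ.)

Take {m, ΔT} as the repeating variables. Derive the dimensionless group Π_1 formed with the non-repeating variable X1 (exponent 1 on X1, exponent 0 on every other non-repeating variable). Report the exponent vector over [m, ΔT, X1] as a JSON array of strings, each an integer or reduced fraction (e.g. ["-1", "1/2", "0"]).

Exponent matrix [M,Θ] × [m,ΔT,X1]:
  M: [ 1  0  0]
  Θ: [ 0  1 -1]
Echelon form has 2 nonzero rows (pivots: m,ΔT)
Pivot set = {m,ΔT}, free = {X1}
RREF:
  r0: [   1    0    0]
  r1: [   0    1   -1]
Fix exponent of X1 at 1; solve each RREF row for its pivot's exponent:
  r0: exp(m) + (0)·1 = 0 ⇒ exp(m) = 0
  r1: exp(ΔT) + (-1)·1 = 0 ⇒ exp(ΔT) = 1
Π_1 = ΔT · X1

["0", "1", "1"]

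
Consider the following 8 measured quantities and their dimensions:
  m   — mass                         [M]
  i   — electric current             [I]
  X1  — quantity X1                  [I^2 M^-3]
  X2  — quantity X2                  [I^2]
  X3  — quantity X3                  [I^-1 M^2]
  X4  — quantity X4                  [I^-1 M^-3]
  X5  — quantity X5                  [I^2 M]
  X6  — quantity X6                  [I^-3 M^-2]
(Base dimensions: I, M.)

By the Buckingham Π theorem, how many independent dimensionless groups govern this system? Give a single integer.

Write exponents as rows I,M / cols m,i,X1,X2,X3,X4,X5,X6:
  I: [ 0  1  2  2 -1 -1  2 -3]
  M: [ 1  0 -3  0  2 -3  1 -2]
Echelon form has 2 nonzero rows (pivots: m,i)
Π count = n − r = 8 − 2 = 6

6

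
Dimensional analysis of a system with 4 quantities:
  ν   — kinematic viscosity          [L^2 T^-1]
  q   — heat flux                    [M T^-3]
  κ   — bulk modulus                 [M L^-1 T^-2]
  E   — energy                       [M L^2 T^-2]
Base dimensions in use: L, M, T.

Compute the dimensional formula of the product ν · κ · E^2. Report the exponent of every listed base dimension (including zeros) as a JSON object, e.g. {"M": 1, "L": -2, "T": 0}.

{"L": 5, "M": 3, "T": -7}

Write exponents as rows L,M,T / cols ν,q,κ,E:
  L: [ 2  0 -1  2]
  M: [ 0  1  1  1]
  T: [-1 -3 -2 -2]
  [L]: (1)·2+(1)·-1+(2)·2 = 5
  [M]: (1)·0+(1)·1+(2)·1 = 3
  [T]: (1)·-1+(1)·-2+(2)·-2 = -7
⇒ L^5 M^3 T^-7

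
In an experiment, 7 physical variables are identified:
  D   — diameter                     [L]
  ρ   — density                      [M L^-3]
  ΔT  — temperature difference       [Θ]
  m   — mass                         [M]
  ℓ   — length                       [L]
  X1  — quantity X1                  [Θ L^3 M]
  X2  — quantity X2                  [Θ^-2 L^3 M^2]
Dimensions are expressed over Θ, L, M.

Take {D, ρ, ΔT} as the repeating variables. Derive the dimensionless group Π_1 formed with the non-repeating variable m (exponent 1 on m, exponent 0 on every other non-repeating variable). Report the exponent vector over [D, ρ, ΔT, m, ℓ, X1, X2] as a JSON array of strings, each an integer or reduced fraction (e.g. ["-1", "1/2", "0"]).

Exponent matrix [Θ,L,M] × [D,ρ,ΔT,m,ℓ,X1,X2]:
  Θ: [ 0  0  1  0  0  1 -2]
  L: [ 1 -3  0  0  1  3  3]
  M: [ 0  1  0  1  0  1  2]
RREF → pivots at {D,ρ,ΔT} ⇒ r = 3
Repeat: D,ρ,ΔT; free: m,ℓ,X1,X2
RREF:
  r0: [   1    0    0    3    1    6    9]
  r1: [   0    1    0    1    0    1    2]
  r2: [   0    0    1    0    0    1   -2]
Fix exponent of m at 1, ℓ at 0, X1 at 0, X2 at 0; solve each RREF row for its pivot's exponent:
  r0: exp(D) + (3)·1 = 0 ⇒ exp(D) = -3
  r1: exp(ρ) + (1)·1 = 0 ⇒ exp(ρ) = -1
  r2: exp(ΔT) + (0)·1 = 0 ⇒ exp(ΔT) = 0
Π_1 = D^-3 · ρ^-1 · m

["-3", "-1", "0", "1", "0", "0", "0"]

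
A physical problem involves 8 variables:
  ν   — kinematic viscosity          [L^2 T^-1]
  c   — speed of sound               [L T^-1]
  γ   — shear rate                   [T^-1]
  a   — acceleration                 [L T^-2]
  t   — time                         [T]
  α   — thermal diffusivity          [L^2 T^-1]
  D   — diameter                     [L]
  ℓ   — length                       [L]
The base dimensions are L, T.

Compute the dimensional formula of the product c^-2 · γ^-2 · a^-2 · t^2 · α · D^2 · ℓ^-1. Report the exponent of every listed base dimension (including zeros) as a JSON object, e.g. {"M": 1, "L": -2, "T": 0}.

Write exponents as rows L,T / cols ν,c,γ,a,t,α,D,ℓ:
  L: [ 2  1  0  1  0  2  1  1]
  T: [-1 -1 -1 -2  1 -1  0  0]
  [L]: (-2)·1+(-2)·0+(-2)·1+(2)·0+(1)·2+(2)·1+(-1)·1 = -1
  [T]: (-2)·-1+(-2)·-1+(-2)·-2+(2)·1+(1)·-1+(2)·0+(-1)·0 = 9
⇒ L^-1 T^9

{"L": -1, "T": 9}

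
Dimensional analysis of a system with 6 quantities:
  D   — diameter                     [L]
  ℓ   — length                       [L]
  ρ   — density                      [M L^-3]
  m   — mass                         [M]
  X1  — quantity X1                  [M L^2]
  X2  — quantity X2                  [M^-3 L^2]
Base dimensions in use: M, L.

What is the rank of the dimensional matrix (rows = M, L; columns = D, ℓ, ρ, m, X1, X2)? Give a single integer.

Dimensional matrix (M×L by D×ℓ×ρ×m×X1×X2):
  M: [ 0  0  1  1  1 -3]
  L: [ 1  1 -3  0  2  2]
Row reduction gives pivot columns D,ρ; rank = 2

2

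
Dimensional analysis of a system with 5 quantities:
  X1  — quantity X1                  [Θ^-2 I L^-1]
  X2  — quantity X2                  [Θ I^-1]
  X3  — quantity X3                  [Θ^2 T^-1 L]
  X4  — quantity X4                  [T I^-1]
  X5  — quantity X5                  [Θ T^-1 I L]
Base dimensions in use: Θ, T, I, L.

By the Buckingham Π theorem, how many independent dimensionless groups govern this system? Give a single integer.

Write exponents as rows Θ,T,I,L / cols X1,X2,X3,X4,X5:
  Θ: [-2  1  2  0  1]
  T: [ 0  0 -1  1 -1]
  I: [ 1 -1  0 -1  1]
  L: [-1  0  1  0  1]
RREF → pivots at {X1,X2,X3} ⇒ r = 3
5 vars − rank 3 = 2 Π groups

2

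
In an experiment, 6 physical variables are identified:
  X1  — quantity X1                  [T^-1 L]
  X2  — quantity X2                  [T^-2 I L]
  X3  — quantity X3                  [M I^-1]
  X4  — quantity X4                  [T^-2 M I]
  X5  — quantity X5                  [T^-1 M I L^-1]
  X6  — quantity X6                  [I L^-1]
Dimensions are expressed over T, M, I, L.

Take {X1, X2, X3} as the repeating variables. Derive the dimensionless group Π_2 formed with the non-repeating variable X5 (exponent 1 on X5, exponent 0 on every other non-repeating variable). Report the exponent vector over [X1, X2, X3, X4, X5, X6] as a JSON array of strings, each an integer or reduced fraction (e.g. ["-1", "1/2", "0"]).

["3", "-2", "-1", "0", "1", "0"]

Dimensional matrix (T×M×I×L by X1×X2×X3×X4×X5×X6):
  T: [-1 -2  0 -2 -1  0]
  M: [ 0  0  1  1  1  0]
  I: [ 0  1 -1  1  1  1]
  L: [ 1  1  0  0 -1 -1]
Echelon form has 3 nonzero rows (pivots: X1,X2,X3)
Repeat: X1,X2,X3; free: X4,X5,X6
RREF:
  r0: [   1    0    0   -2   -3   -2]
  r1: [   0    1    0    2    2    1]
  r2: [   0    0    1    1    1    0]
  r3: [   0    0    0    0    0    0]
Fix exponent of X5 at 1, X4 at 0, X6 at 0; solve each RREF row for its pivot's exponent:
  r0: exp(X1) + (-3)·1 = 0 ⇒ exp(X1) = 3
  r1: exp(X2) + (2)·1 = 0 ⇒ exp(X2) = -2
  r2: exp(X3) + (1)·1 = 0 ⇒ exp(X3) = -1
Π_2 = X1^3 · X2^-2 · X3^-1 · X5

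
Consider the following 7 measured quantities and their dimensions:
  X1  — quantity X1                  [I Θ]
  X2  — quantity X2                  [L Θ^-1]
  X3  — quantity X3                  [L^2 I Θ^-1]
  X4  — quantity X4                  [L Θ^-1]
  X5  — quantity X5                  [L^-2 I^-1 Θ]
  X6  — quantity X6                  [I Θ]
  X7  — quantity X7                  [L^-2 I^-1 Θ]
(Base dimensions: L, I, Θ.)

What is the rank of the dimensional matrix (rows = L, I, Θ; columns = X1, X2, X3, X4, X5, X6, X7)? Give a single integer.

Exponent matrix [L,I,Θ] × [X1,X2,X3,X4,X5,X6,X7]:
  L: [ 0  1  2  1 -2  0 -2]
  I: [ 1  0  1  0 -1  1 -1]
  Θ: [ 1 -1 -1 -1  1  1  1]
RREF → pivots at {X1,X2} ⇒ r = 2

2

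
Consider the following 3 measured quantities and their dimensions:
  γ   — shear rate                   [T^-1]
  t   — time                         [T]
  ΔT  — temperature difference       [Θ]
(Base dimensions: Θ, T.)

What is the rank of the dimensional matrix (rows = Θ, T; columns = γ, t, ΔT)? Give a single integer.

Write exponents as rows Θ,T / cols γ,t,ΔT:
  Θ: [ 0  0  1]
  T: [-1  1  0]
Echelon form has 2 nonzero rows (pivots: γ,ΔT)

2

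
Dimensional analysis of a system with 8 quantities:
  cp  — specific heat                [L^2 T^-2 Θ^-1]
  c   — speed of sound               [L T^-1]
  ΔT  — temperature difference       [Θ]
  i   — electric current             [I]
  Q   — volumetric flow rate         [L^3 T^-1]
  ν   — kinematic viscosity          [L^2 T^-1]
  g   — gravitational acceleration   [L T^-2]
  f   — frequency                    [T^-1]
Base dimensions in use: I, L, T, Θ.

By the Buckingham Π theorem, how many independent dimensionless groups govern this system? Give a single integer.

Exponent matrix [I,L,T,Θ] × [cp,c,ΔT,i,Q,ν,g,f]:
  I: [ 0  0  0  1  0  0  0  0]
  L: [ 2  1  0  0  3  2  1  0]
  T: [-2 -1  0  0 -1 -1 -2 -1]
  Θ: [-1  0  1  0  0  0  0  0]
RREF → pivots at {cp,c,i,Q} ⇒ r = 4
Π count = n − r = 8 − 4 = 4

4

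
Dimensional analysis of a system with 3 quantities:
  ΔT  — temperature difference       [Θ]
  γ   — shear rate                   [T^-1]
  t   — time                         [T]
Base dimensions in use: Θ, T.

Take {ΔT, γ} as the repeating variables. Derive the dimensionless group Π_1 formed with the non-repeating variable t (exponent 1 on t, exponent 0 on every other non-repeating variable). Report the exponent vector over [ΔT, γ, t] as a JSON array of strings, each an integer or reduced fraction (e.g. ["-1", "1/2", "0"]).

Dimensional matrix (Θ×T by ΔT×γ×t):
  Θ: [ 1  0  0]
  T: [ 0 -1  1]
Row reduction gives pivot columns ΔT,γ; rank = 2
Pivot set = {ΔT,γ}, free = {t}
RREF:
  r0: [   1    0    0]
  r1: [   0    1   -1]
Fix exponent of t at 1; solve each RREF row for its pivot's exponent:
  r0: exp(ΔT) + (0)·1 = 0 ⇒ exp(ΔT) = 0
  r1: exp(γ) + (-1)·1 = 0 ⇒ exp(γ) = 1
Π_1 = γ · t

["0", "1", "1"]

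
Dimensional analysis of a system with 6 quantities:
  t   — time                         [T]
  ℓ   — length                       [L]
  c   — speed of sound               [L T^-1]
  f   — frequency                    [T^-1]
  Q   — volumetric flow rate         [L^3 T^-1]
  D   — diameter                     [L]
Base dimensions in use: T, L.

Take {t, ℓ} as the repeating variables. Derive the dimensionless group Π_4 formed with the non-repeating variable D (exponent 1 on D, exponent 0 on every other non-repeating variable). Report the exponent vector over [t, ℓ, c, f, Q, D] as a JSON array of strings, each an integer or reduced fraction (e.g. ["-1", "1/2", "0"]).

Dimensional matrix (T×L by t×ℓ×c×f×Q×D):
  T: [ 1  0 -1 -1 -1  0]
  L: [ 0  1  1  0  3  1]
RREF → pivots at {t,ℓ} ⇒ r = 2
Pivot set = {t,ℓ}, free = {c,f,Q,D}
RREF:
  r0: [   1    0   -1   -1   -1    0]
  r1: [   0    1    1    0    3    1]
Fix exponent of D at 1, c at 0, f at 0, Q at 0; solve each RREF row for its pivot's exponent:
  r0: exp(t) + (0)·1 = 0 ⇒ exp(t) = 0
  r1: exp(ℓ) + (1)·1 = 0 ⇒ exp(ℓ) = -1
Π_4 = ℓ^-1 · D

["0", "-1", "0", "0", "0", "1"]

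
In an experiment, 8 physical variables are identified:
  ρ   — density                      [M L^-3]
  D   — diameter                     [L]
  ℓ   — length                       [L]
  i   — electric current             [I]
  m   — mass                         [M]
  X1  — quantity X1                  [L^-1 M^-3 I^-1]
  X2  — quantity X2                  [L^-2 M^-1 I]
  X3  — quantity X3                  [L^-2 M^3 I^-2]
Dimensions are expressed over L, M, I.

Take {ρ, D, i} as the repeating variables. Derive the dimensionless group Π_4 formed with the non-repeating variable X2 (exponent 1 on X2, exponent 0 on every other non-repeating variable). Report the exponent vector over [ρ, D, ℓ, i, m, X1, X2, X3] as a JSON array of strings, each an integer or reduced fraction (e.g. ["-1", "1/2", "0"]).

["1", "5", "0", "-1", "0", "0", "1", "0"]

Write exponents as rows L,M,I / cols ρ,D,ℓ,i,m,X1,X2,X3:
  L: [-3  1  1  0  0 -1 -2 -2]
  M: [ 1  0  0  0  1 -3 -1  3]
  I: [ 0  0  0  1  0 -1  1 -2]
Row reduction gives pivot columns ρ,D,i; rank = 3
Pivot set = {ρ,D,i}, free = {ℓ,m,X1,X2,X3}
RREF:
  r0: [   1    0    0    0    1   -3   -1    3]
  r1: [   0    1    1    0    3  -10   -5    7]
  r2: [   0    0    0    1    0   -1    1   -2]
Fix exponent of X2 at 1, ℓ at 0, m at 0, X1 at 0, X3 at 0; solve each RREF row for its pivot's exponent:
  r0: exp(ρ) + (-1)·1 = 0 ⇒ exp(ρ) = 1
  r1: exp(D) + (-5)·1 = 0 ⇒ exp(D) = 5
  r2: exp(i) + (1)·1 = 0 ⇒ exp(i) = -1
Π_4 = ρ · D^5 · i^-1 · X2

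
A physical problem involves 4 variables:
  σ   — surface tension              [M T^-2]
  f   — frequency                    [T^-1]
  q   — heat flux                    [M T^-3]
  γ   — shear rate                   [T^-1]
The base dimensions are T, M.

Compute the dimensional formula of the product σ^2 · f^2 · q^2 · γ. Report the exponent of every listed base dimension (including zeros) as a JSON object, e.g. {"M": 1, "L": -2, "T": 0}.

{"T": -13, "M": 4}

Exponent matrix [T,M] × [σ,f,q,γ]:
  T: [-2 -1 -3 -1]
  M: [ 1  0  1  0]
  [T]: (2)·-2+(2)·-1+(2)·-3+(1)·-1 = -13
  [M]: (2)·1+(2)·0+(2)·1+(1)·0 = 4
⇒ T^-13 M^4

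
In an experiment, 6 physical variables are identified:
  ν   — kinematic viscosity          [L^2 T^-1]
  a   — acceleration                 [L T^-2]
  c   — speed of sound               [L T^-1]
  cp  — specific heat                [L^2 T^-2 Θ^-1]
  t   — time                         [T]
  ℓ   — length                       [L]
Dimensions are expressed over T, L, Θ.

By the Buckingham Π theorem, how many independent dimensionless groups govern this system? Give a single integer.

3

Exponent matrix [T,L,Θ] × [ν,a,c,cp,t,ℓ]:
  T: [-1 -2 -1 -2  1  0]
  L: [ 2  1  1  2  0  1]
  Θ: [ 0  0  0 -1  0  0]
RREF → pivots at {ν,a,cp} ⇒ r = 3
n=6, r=3 ⇒ 3 dimensionless groups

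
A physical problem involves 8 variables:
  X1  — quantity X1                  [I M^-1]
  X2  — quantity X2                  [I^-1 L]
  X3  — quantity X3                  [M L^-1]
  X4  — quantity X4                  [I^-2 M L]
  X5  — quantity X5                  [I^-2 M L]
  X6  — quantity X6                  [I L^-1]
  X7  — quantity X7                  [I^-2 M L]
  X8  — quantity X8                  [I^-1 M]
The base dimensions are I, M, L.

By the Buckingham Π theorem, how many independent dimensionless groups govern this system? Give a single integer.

Dimensional matrix (I×M×L by X1×X2×X3×X4×X5×X6×X7×X8):
  I: [ 1 -1  0 -2 -2  1 -2 -1]
  M: [-1  0  1  1  1  0  1  1]
  L: [ 0  1 -1  1  1 -1  1  0]
Row reduction gives pivot columns X1,X2; rank = 2
n=8, r=2 ⇒ 6 dimensionless groups

6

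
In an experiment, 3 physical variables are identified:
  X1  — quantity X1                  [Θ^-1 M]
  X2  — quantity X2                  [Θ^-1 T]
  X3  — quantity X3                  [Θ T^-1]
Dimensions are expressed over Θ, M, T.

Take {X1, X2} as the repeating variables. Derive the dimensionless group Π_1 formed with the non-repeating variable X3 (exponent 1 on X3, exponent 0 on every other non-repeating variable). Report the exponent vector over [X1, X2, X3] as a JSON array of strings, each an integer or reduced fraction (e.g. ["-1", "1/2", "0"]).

["0", "1", "1"]

Exponent matrix [Θ,M,T] × [X1,X2,X3]:
  Θ: [-1 -1  1]
  M: [ 1  0  0]
  T: [ 0  1 -1]
RREF → pivots at {X1,X2} ⇒ r = 2
Pivot set = {X1,X2}, free = {X3}
RREF:
  r0: [   1    0    0]
  r1: [   0    1   -1]
  r2: [   0    0    0]
Fix exponent of X3 at 1; solve each RREF row for its pivot's exponent:
  r0: exp(X1) + (0)·1 = 0 ⇒ exp(X1) = 0
  r1: exp(X2) + (-1)·1 = 0 ⇒ exp(X2) = 1
Π_1 = X2 · X3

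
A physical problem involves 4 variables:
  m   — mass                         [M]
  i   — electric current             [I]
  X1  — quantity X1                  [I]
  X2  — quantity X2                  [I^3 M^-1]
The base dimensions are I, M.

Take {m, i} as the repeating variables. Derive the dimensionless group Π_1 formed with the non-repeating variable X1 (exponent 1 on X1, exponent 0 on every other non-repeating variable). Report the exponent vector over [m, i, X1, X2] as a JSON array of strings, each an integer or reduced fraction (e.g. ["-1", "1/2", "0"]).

Write exponents as rows I,M / cols m,i,X1,X2:
  I: [ 0  1  1  3]
  M: [ 1  0  0 -1]
Row reduction gives pivot columns m,i; rank = 2
Pivot set = {m,i}, free = {X1,X2}
RREF:
  r0: [   1    0    0   -1]
  r1: [   0    1    1    3]
Fix exponent of X1 at 1, X2 at 0; solve each RREF row for its pivot's exponent:
  r0: exp(m) + (0)·1 = 0 ⇒ exp(m) = 0
  r1: exp(i) + (1)·1 = 0 ⇒ exp(i) = -1
Π_1 = i^-1 · X1

["0", "-1", "1", "0"]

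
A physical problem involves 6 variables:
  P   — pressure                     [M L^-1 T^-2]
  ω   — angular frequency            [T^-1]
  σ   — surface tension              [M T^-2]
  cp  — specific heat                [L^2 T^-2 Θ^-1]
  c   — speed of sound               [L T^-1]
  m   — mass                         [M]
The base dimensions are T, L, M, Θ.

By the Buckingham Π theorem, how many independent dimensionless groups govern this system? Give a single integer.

2

Dimensional matrix (T×L×M×Θ by P×ω×σ×cp×c×m):
  T: [-2 -1 -2 -2 -1  0]
  L: [-1  0  0  2  1  0]
  M: [ 1  0  1  0  0  1]
  Θ: [ 0  0  0 -1  0  0]
RREF → pivots at {P,ω,σ,cp} ⇒ r = 4
n=6, r=4 ⇒ 2 dimensionless groups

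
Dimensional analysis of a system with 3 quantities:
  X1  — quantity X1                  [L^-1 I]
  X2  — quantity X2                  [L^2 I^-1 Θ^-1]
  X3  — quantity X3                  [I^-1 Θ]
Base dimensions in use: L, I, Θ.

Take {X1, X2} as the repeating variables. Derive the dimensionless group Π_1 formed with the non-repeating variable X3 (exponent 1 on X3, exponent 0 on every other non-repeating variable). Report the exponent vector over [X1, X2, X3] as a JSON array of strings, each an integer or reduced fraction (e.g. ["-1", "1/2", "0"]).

Exponent matrix [L,I,Θ] × [X1,X2,X3]:
  L: [-1  2  0]
  I: [ 1 -1 -1]
  Θ: [ 0 -1  1]
Row reduction gives pivot columns X1,X2; rank = 2
Repeat: X1,X2; free: X3
RREF:
  r0: [   1    0   -2]
  r1: [   0    1   -1]
  r2: [   0    0    0]
Fix exponent of X3 at 1; solve each RREF row for its pivot's exponent:
  r0: exp(X1) + (-2)·1 = 0 ⇒ exp(X1) = 2
  r1: exp(X2) + (-1)·1 = 0 ⇒ exp(X2) = 1
Π_1 = X1^2 · X2 · X3

["2", "1", "1"]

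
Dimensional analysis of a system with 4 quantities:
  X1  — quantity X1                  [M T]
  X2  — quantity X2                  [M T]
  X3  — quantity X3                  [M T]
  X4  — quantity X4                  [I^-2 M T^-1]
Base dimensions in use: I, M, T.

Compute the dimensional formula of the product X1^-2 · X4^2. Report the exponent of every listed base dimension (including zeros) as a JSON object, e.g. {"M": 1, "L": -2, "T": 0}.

{"I": -4, "M": 0, "T": -4}

Exponent matrix [I,M,T] × [X1,X2,X3,X4]:
  I: [ 0  0  0 -2]
  M: [ 1  1  1  1]
  T: [ 1  1  1 -1]
  [I]: (-2)·0+(2)·-2 = -4
  [M]: (-2)·1+(2)·1 = 0
  [T]: (-2)·1+(2)·-1 = -4
⇒ I^-4 T^-4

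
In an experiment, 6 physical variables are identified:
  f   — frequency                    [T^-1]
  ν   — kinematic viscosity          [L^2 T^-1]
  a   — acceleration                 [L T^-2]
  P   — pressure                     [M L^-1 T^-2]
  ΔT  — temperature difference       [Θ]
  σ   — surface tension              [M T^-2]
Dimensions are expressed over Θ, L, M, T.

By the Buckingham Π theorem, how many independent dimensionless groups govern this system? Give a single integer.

2

Dimensional matrix (Θ×L×M×T by f×ν×a×P×ΔT×σ):
  Θ: [ 0  0  0  0  1  0]
  L: [ 0  2  1 -1  0  0]
  M: [ 0  0  0  1  0  1]
  T: [-1 -1 -2 -2  0 -2]
Echelon form has 4 nonzero rows (pivots: f,ν,P,ΔT)
Π count = n − r = 6 − 4 = 2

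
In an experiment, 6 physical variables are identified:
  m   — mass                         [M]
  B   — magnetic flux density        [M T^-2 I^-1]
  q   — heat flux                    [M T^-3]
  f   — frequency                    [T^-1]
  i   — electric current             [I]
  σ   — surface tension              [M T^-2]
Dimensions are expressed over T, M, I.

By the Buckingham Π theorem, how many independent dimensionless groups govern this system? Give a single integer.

3

Exponent matrix [T,M,I] × [m,B,q,f,i,σ]:
  T: [ 0 -2 -3 -1  0 -2]
  M: [ 1  1  1  0  0  1]
  I: [ 0 -1  0  0  1  0]
Echelon form has 3 nonzero rows (pivots: m,B,q)
Π count = n − r = 6 − 3 = 3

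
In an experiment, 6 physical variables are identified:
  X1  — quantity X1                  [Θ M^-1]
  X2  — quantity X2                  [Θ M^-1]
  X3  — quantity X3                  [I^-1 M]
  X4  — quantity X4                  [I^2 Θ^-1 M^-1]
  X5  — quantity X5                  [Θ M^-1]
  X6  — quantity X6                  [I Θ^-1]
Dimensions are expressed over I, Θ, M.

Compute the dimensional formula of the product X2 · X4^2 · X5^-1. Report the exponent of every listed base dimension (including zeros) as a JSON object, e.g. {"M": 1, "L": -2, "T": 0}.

{"I": 4, "Θ": -2, "M": -2}

Dimensional matrix (I×Θ×M by X1×X2×X3×X4×X5×X6):
  I: [ 0  0 -1  2  0  1]
  Θ: [ 1  1  0 -1  1 -1]
  M: [-1 -1  1 -1 -1  0]
  [I]: (1)·0+(2)·2+(-1)·0 = 4
  [Θ]: (1)·1+(2)·-1+(-1)·1 = -2
  [M]: (1)·-1+(2)·-1+(-1)·-1 = -2
⇒ I^4 Θ^-2 M^-2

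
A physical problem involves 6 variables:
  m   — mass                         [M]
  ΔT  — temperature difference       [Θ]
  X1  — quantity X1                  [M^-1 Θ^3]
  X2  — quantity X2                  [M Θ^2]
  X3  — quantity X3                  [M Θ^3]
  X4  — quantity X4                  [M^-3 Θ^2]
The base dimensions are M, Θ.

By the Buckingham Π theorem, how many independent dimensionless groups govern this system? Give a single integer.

4

Write exponents as rows M,Θ / cols m,ΔT,X1,X2,X3,X4:
  M: [ 1  0 -1  1  1 -3]
  Θ: [ 0  1  3  2  3  2]
RREF → pivots at {m,ΔT} ⇒ r = 2
Π count = n − r = 6 − 2 = 4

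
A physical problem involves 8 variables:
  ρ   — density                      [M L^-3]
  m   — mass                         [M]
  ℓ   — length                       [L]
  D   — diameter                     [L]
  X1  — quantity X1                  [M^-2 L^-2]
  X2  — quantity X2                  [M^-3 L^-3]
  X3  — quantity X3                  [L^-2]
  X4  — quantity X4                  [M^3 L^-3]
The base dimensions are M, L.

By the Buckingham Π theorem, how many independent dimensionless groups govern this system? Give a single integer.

Dimensional matrix (M×L by ρ×m×ℓ×D×X1×X2×X3×X4):
  M: [ 1  1  0  0 -2 -3  0  3]
  L: [-3  0  1  1 -2 -3 -2 -3]
RREF → pivots at {ρ,m} ⇒ r = 2
n=8, r=2 ⇒ 6 dimensionless groups

6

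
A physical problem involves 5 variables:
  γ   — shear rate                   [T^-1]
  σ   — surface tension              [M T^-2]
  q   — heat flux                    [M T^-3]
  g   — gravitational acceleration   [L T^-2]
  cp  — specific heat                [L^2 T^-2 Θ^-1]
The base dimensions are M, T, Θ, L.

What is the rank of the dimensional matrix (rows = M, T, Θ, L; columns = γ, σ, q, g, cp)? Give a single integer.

Dimensional matrix (M×T×Θ×L by γ×σ×q×g×cp):
  M: [ 0  1  1  0  0]
  T: [-1 -2 -3 -2 -2]
  Θ: [ 0  0  0  0 -1]
  L: [ 0  0  0  1  2]
RREF → pivots at {γ,σ,g,cp} ⇒ r = 4

4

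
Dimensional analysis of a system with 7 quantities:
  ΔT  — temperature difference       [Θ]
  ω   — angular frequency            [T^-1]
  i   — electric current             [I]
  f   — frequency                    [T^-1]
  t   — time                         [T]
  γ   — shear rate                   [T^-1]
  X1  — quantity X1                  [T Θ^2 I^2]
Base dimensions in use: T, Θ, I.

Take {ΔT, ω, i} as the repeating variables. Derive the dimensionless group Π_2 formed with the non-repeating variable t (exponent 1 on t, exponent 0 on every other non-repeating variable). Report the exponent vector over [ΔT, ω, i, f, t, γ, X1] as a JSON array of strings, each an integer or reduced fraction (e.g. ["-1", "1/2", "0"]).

["0", "1", "0", "0", "1", "0", "0"]

Dimensional matrix (T×Θ×I by ΔT×ω×i×f×t×γ×X1):
  T: [ 0 -1  0 -1  1 -1  1]
  Θ: [ 1  0  0  0  0  0  2]
  I: [ 0  0  1  0  0  0  2]
Row reduction gives pivot columns ΔT,ω,i; rank = 3
Pivot set = {ΔT,ω,i}, free = {f,t,γ,X1}
RREF:
  r0: [   1    0    0    0    0    0    2]
  r1: [   0    1    0    1   -1    1   -1]
  r2: [   0    0    1    0    0    0    2]
Fix exponent of t at 1, f at 0, γ at 0, X1 at 0; solve each RREF row for its pivot's exponent:
  r0: exp(ΔT) + (0)·1 = 0 ⇒ exp(ΔT) = 0
  r1: exp(ω) + (-1)·1 = 0 ⇒ exp(ω) = 1
  r2: exp(i) + (0)·1 = 0 ⇒ exp(i) = 0
Π_2 = ω · t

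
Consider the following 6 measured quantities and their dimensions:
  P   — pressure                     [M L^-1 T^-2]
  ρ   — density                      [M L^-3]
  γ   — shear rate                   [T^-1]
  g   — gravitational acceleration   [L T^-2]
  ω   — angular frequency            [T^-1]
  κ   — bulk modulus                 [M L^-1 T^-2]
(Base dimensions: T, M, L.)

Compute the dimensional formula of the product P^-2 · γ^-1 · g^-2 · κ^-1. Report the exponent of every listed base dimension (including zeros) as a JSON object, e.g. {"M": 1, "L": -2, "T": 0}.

{"T": 11, "M": -3, "L": 1}

Exponent matrix [T,M,L] × [P,ρ,γ,g,ω,κ]:
  T: [-2  0 -1 -2 -1 -2]
  M: [ 1  1  0  0  0  1]
  L: [-1 -3  0  1  0 -1]
  [T]: (-2)·-2+(-1)·-1+(-2)·-2+(-1)·-2 = 11
  [M]: (-2)·1+(-1)·0+(-2)·0+(-1)·1 = -3
  [L]: (-2)·-1+(-1)·0+(-2)·1+(-1)·-1 = 1
⇒ T^11 M^-3 L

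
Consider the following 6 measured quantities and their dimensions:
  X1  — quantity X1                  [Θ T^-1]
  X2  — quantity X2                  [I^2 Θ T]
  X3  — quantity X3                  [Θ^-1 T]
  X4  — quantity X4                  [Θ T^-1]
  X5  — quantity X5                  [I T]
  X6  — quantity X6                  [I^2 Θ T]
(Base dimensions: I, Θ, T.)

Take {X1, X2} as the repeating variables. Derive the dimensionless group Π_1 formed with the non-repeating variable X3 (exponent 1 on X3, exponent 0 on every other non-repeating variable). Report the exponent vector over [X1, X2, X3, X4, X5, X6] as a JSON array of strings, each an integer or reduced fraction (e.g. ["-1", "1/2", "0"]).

["1", "0", "1", "0", "0", "0"]

Write exponents as rows I,Θ,T / cols X1,X2,X3,X4,X5,X6:
  I: [ 0  2  0  0  1  2]
  Θ: [ 1  1 -1  1  0  1]
  T: [-1  1  1 -1  1  1]
Echelon form has 2 nonzero rows (pivots: X1,X2)
Repeat: X1,X2; free: X3,X4,X5,X6
RREF:
  r0: [   1    0   -1    1 -1/2    0]
  r1: [   0    1    0    0  1/2    1]
  r2: [   0    0    0    0    0    0]
Fix exponent of X3 at 1, X4 at 0, X5 at 0, X6 at 0; solve each RREF row for its pivot's exponent:
  r0: exp(X1) + (-1)·1 = 0 ⇒ exp(X1) = 1
  r1: exp(X2) + (0)·1 = 0 ⇒ exp(X2) = 0
Π_1 = X1 · X3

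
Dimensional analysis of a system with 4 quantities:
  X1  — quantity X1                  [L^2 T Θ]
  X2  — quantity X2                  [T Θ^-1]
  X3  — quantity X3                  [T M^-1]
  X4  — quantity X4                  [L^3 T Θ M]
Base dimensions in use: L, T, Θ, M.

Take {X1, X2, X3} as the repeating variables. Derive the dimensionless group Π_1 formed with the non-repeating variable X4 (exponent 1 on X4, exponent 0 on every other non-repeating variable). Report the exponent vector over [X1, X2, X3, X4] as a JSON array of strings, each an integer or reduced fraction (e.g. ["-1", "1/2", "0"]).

Exponent matrix [L,T,Θ,M] × [X1,X2,X3,X4]:
  L: [ 2  0  0  3]
  T: [ 1  1  1  1]
  Θ: [ 1 -1  0  1]
  M: [ 0  0 -1  1]
RREF → pivots at {X1,X2,X3} ⇒ r = 3
Pivot set = {X1,X2,X3}, free = {X4}
RREF:
  r0: [   1    0    0  3/2]
  r1: [   0    1    0  1/2]
  r2: [   0    0    1   -1]
  r3: [   0    0    0    0]
Fix exponent of X4 at 1; solve each RREF row for its pivot's exponent:
  r0: exp(X1) + (3/2)·1 = 0 ⇒ exp(X1) = -3/2
  r1: exp(X2) + (1/2)·1 = 0 ⇒ exp(X2) = -1/2
  r2: exp(X3) + (-1)·1 = 0 ⇒ exp(X3) = 1
Π_1 = X1^(-3/2) · X2^(-1/2) · X3 · X4

["-3/2", "-1/2", "1", "1"]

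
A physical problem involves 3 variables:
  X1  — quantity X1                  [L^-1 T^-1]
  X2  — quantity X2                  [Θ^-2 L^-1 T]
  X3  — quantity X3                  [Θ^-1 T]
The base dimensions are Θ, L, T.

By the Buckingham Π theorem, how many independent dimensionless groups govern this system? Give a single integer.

Write exponents as rows Θ,L,T / cols X1,X2,X3:
  Θ: [ 0 -2 -1]
  L: [-1 -1  0]
  T: [-1  1  1]
RREF → pivots at {X1,X2} ⇒ r = 2
3 vars − rank 2 = 1 Π group

1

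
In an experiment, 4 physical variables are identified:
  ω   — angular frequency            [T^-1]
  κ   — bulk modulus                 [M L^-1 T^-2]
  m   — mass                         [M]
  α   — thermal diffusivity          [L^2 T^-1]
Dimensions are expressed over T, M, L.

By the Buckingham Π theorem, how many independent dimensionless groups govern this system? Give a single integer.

Exponent matrix [T,M,L] × [ω,κ,m,α]:
  T: [-1 -2  0 -1]
  M: [ 0  1  1  0]
  L: [ 0 -1  0  2]
RREF → pivots at {ω,κ,m} ⇒ r = 3
Π count = n − r = 4 − 3 = 1

1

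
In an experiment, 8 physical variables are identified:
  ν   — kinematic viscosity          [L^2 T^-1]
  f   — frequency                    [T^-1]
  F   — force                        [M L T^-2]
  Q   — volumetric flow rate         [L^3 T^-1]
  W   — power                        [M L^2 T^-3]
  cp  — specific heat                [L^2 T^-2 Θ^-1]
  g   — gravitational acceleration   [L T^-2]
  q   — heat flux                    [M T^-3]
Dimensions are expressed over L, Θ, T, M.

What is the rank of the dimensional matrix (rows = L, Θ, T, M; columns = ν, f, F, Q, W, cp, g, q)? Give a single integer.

4

Write exponents as rows L,Θ,T,M / cols ν,f,F,Q,W,cp,g,q:
  L: [ 2  0  1  3  2  2  1  0]
  Θ: [ 0  0  0  0  0 -1  0  0]
  T: [-1 -1 -2 -1 -3 -2 -2 -3]
  M: [ 0  0  1  0  1  0  0  1]
Row reduction gives pivot columns ν,f,F,cp; rank = 4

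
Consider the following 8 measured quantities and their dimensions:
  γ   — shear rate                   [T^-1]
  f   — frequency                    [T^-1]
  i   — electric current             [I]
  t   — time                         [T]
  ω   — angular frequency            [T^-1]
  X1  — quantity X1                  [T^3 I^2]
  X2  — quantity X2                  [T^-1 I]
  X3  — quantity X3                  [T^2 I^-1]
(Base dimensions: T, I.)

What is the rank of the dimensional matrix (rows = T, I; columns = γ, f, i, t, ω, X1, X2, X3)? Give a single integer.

Dimensional matrix (T×I by γ×f×i×t×ω×X1×X2×X3):
  T: [-1 -1  0  1 -1  3 -1  2]
  I: [ 0  0  1  0  0  2  1 -1]
Row reduction gives pivot columns γ,i; rank = 2

2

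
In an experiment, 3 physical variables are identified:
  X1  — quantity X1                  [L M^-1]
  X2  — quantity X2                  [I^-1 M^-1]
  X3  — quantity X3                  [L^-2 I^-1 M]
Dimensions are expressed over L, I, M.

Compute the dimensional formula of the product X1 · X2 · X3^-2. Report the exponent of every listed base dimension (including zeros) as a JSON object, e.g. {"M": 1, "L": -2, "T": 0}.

{"L": 5, "I": 1, "M": -4}

Exponent matrix [L,I,M] × [X1,X2,X3]:
  L: [ 1  0 -2]
  I: [ 0 -1 -1]
  M: [-1 -1  1]
  [L]: (1)·1+(1)·0+(-2)·-2 = 5
  [I]: (1)·0+(1)·-1+(-2)·-1 = 1
  [M]: (1)·-1+(1)·-1+(-2)·1 = -4
⇒ L^5 I M^-4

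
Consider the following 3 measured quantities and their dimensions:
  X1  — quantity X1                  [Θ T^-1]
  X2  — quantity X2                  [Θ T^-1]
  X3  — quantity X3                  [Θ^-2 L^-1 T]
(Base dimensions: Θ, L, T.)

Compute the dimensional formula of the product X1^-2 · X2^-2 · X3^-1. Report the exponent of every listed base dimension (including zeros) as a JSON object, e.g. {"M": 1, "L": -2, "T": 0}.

{"Θ": -2, "L": 1, "T": 3}

Write exponents as rows Θ,L,T / cols X1,X2,X3:
  Θ: [ 1  1 -2]
  L: [ 0  0 -1]
  T: [-1 -1  1]
  [Θ]: (-2)·1+(-2)·1+(-1)·-2 = -2
  [L]: (-2)·0+(-2)·0+(-1)·-1 = 1
  [T]: (-2)·-1+(-2)·-1+(-1)·1 = 3
⇒ Θ^-2 L T^3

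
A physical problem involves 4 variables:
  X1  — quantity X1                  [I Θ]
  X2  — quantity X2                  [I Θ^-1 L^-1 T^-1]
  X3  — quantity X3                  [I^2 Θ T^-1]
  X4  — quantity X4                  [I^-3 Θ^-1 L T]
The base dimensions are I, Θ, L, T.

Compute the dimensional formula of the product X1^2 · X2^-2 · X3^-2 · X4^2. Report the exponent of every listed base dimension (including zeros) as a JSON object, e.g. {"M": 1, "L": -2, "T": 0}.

Exponent matrix [I,Θ,L,T] × [X1,X2,X3,X4]:
  I: [ 1  1  2 -3]
  Θ: [ 1 -1  1 -1]
  L: [ 0 -1  0  1]
  T: [ 0 -1 -1  1]
  [I]: (2)·1+(-2)·1+(-2)·2+(2)·-3 = -10
  [Θ]: (2)·1+(-2)·-1+(-2)·1+(2)·-1 = 0
  [L]: (2)·0+(-2)·-1+(-2)·0+(2)·1 = 4
  [T]: (2)·0+(-2)·-1+(-2)·-1+(2)·1 = 6
⇒ I^-10 L^4 T^6

{"I": -10, "Θ": 0, "L": 4, "T": 6}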